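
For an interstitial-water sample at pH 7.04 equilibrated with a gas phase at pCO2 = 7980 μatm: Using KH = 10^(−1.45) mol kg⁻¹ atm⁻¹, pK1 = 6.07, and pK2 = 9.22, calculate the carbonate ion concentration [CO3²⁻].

[CO2*] = KH · pCO2 = 10^(−1.45) × 7980×10^-6 = 2.831×10^-4 mol/kg
α₀ = 1/(1 + K1/[H⁺] + K1K2/[H⁺]²) = 1/(1 + 10^+0.97 + 10^-1.21) = 0.09621
DIC = [CO2*]/α₀ = 2.831×10^-4 / 0.09621 = 2.943 mmol/kg
[CO3²⁻] = α₂·DIC; α₂ = 0.005932, so [CO3²⁻] = 0.005932 × 2.943 = 0.0175 mmol/kg = 17.5 μmol/kg

[CO3²⁻] = 17.5 μmol/kg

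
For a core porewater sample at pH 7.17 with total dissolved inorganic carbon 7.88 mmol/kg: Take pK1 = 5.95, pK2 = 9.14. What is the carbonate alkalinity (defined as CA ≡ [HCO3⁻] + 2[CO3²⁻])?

CA = [HCO3⁻] + 2[CO3²⁻] = (α₁ + 2α₂)·DIC
At pH 7.17: [H⁺]/K1 = 10^-1.22 = 0.060256, K2/[H⁺] = 10^-1.97 = 0.010715
α₁ = 1/(1 + 0.060256 + 0.010715) = 1/1.0710 = 0.9337; α₂ = α₁·K2/[H⁺] = 0.01001
α₁ + 2α₂ = 0.9537
CA = 0.9537 × 7.88 = 7.52 mmol/kg

CA = 7.52 mmol/kg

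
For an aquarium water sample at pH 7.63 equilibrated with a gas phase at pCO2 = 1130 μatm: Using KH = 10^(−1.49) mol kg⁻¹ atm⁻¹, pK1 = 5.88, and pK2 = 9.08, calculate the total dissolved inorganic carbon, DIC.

DIC = 2.17 mmol/kg

[CO2*] = KH · pCO2 = 10^(−1.49) × 1130×10^-6 = 3.657×10^-5 mol/kg
α₀ = 1/(1 + K1/[H⁺] + K1K2/[H⁺]²) = 1/(1 + 10^+1.75 + 10^+0.30) = 0.01688
DIC = [CO2*]/α₀ = 3.657×10^-5 / 0.01688 = 2.17 mmol/kg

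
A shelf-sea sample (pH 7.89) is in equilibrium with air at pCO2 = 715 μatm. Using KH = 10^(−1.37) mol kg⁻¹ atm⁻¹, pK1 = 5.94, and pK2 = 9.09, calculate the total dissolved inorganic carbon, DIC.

DIC = 2.92 mmol/kg

[CO2*] = KH · pCO2 = 10^(−1.37) × 715×10^-6 = 3.050×10^-5 mol/kg
α₀ = 1/(1 + K1/[H⁺] + K1K2/[H⁺]²) = 1/(1 + 10^+1.95 + 10^+0.75) = 0.01044
DIC = [CO2*]/α₀ = 3.050×10^-5 / 0.01044 = 2.92 mmol/kg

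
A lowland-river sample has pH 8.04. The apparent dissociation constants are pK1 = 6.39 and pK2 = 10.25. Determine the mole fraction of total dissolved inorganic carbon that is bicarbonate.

α₁ = 0.972

α₁ = 1 / (1 + [H⁺]/K1 + K2/[H⁺]) = 1 / (1 + 10^-1.65 + 10^-2.21)
   = 1 / (1 + 0.022387 + 0.0061660) = 1/1.0286 = 0.9722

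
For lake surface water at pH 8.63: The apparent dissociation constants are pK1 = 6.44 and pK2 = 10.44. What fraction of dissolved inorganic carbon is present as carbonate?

α₂ = 0.0152

α₂ = 1 / (1 + [H⁺]/K2 + [H⁺]²/(K1K2)) = 1 / (1 + 10^+1.81 + 10^-0.38)
   = 1 / (1 + 64.565 + 0.41687) = 1/65.982 = 0.01516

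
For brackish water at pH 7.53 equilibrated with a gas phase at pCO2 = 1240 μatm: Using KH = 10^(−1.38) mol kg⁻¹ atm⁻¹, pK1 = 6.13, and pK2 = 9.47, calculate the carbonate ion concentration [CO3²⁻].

[CO3²⁻] = 14.9 μmol/kg

[CO2*] = KH · pCO2 = 10^(−1.38) × 1240×10^-6 = 5.169×10^-5 mol/kg
α₀ = 1/(1 + K1/[H⁺] + K1K2/[H⁺]²) = 1/(1 + 10^+1.40 + 10^-0.54) = 0.03787
DIC = [CO2*]/α₀ = 5.169×10^-5 / 0.03787 = 1.365 mmol/kg
[CO3²⁻] = α₂·DIC; α₂ = 0.01092, so [CO3²⁻] = 0.01092 × 1.365 = 0.0149 mmol/kg = 14.9 μmol/kg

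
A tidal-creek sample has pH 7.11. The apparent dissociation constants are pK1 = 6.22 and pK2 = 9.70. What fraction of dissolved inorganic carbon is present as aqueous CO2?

α₀ = 0.114

α₀ = 1 / (1 + K1/[H⁺] + K1K2/[H⁺]²) = 1 / (1 + 10^+0.89 + 10^-1.70)
   = 1 / (1 + 7.7625 + 0.019953) = 1/8.7824 = 0.1139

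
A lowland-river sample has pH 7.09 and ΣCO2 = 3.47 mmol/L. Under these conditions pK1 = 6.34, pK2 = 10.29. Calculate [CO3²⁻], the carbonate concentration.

[CO3²⁻] = 1.86 μmol/L

α₂ = 1 / (1 + [H⁺]/K2 + [H⁺]²/(K1K2)) = 1 / (1 + 10^+3.20 + 10^+2.45)
   = 1 / (1 + 1584.9 + 281.84) = 1/1867.7 = 0.0005354
[CO3²⁻] = α₂ × DIC = 0.0005354 × 3.47 = 0.00186 mmol/L = 1.86 μmol/L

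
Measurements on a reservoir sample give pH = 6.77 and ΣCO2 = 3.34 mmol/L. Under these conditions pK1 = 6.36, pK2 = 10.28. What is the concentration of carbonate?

α₂ = 1 / (1 + [H⁺]/K2 + [H⁺]²/(K1K2)) = 1 / (1 + 10^+3.51 + 10^+3.10)
   = 1 / (1 + 3235.9 + 1258.9) = 1/4495.9 = 0.0002224
[CO3²⁻] = α₂ × DIC = 0.0002224 × 3.34 = 0.000743 mmol/L = 0.743 μmol/L

[CO3²⁻] = 0.743 μmol/L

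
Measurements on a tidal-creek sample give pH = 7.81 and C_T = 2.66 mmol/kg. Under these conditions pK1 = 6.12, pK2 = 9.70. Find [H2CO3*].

[CO2*] = 0.0526 mmol/kg

α₀ = 1 / (1 + K1/[H⁺] + K1K2/[H⁺]²) = 1 / (1 + 10^+1.69 + 10^-0.20)
   = 1 / (1 + 48.978 + 0.63096) = 1/50.609 = 0.01976
[CO2*] = α₀ × DIC = 0.01976 × 2.66 = 0.0526 mmol/kg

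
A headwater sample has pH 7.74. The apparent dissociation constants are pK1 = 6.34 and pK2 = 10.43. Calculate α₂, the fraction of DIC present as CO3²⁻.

α₂ = 0.00196

α₂ = 1 / (1 + [H⁺]/K2 + [H⁺]²/(K1K2)) = 1 / (1 + 10^+2.69 + 10^+1.29)
   = 1 / (1 + 489.78 + 19.498) = 1/510.28 = 0.001960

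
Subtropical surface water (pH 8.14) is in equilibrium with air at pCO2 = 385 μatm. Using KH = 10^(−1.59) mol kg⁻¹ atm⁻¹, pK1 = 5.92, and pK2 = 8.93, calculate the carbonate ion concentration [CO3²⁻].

[CO2*] = KH · pCO2 = 10^(−1.59) × 385×10^-6 = 9.896×10^-6 mol/kg
α₀ = 1/(1 + K1/[H⁺] + K1K2/[H⁺]²) = 1/(1 + 10^+2.22 + 10^+1.43) = 0.005158
DIC = [CO2*]/α₀ = 9.896×10^-6 / 0.005158 = 1.919 mmol/kg
[CO3²⁻] = α₂·DIC; α₂ = 0.1388, so [CO3²⁻] = 0.1388 × 1.919 = 0.266 mmol/kg

[CO3²⁻] = 0.266 mmol/kg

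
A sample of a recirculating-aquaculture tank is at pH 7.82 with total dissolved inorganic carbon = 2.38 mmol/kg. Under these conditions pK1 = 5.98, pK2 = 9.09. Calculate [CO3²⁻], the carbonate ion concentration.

[CO3²⁻] = 0.120 mmol/kg

α₂ = 1 / (1 + [H⁺]/K2 + [H⁺]²/(K1K2)) = 1 / (1 + 10^+1.27 + 10^-0.57)
   = 1 / (1 + 18.621 + 0.26915) = 1/19.890 = 0.05028
[CO3²⁻] = α₂ × DIC = 0.05028 × 2.38 = 0.120 mmol/kg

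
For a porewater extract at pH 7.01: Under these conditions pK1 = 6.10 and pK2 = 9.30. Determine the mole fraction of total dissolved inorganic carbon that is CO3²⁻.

α₂ = 1 / (1 + [H⁺]/K2 + [H⁺]²/(K1K2)) = 1 / (1 + 10^+2.29 + 10^+1.38)
   = 1 / (1 + 194.98 + 23.988) = 1/219.97 = 0.004546

α₂ = 0.00455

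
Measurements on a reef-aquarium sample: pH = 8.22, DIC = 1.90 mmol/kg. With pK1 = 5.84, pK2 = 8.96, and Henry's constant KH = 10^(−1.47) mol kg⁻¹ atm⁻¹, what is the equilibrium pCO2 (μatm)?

pCO2 = 197 μatm

α₀ = 1 / (1 + K1/[H⁺] + K1K2/[H⁺]²) = 1 / (1 + 10^+2.38 + 10^+1.64)
   = 1 / (1 + 239.88 + 43.652) = 1/284.53 = 0.003515
[CO2*] = α₀ × DIC = 0.003515 × 1.90 = 0.006678 mmol/kg = 6.678 μmol/kg
pCO2 = [CO2*]/KH = 6.678×10^-6 / 3.388×10^-2 = 197 μatm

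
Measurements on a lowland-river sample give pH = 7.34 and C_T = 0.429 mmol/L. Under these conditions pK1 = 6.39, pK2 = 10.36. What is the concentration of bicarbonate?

α₁ = 1 / (1 + [H⁺]/K1 + K2/[H⁺]) = 1 / (1 + 10^-0.95 + 10^-3.02)
   = 1 / (1 + 0.11220 + 0.00095499) = 1/1.1132 = 0.8983
[HCO3⁻] = α₁ × DIC = 0.8983 × 0.429 = 0.385 mmol/L

[HCO3⁻] = 0.385 mmol/L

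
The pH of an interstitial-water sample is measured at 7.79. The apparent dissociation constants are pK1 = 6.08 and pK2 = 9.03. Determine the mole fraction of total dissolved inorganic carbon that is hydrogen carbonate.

α₁ = 1 / (1 + [H⁺]/K1 + K2/[H⁺]) = 1 / (1 + 10^-1.71 + 10^-1.24)
   = 1 / (1 + 0.019498 + 0.057544) = 1/1.0770 = 0.9285

α₁ = 0.928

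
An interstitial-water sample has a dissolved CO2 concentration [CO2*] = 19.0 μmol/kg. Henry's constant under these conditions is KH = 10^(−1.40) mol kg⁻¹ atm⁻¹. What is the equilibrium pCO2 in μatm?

KH = 10^(−1.40) = 3.981×10^-2 mol kg⁻¹ atm⁻¹
pCO2 = [CO2*]/KH = 19.0×10^-6 / 3.981×10^-2 = 4.77×10^-4 atm = 477 μatm

pCO2 = 477 μatm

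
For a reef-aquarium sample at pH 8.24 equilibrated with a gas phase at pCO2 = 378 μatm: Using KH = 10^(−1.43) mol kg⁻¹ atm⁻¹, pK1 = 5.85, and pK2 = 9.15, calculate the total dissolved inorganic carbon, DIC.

[CO2*] = KH · pCO2 = 10^(−1.43) × 378×10^-6 = 1.404×10^-5 mol/kg
α₀ = 1/(1 + K1/[H⁺] + K1K2/[H⁺]²) = 1/(1 + 10^+2.39 + 10^+1.48) = 0.003614
DIC = [CO2*]/α₀ = 1.404×10^-5 / 0.003614 = 3.89 mmol/kg

DIC = 3.89 mmol/kg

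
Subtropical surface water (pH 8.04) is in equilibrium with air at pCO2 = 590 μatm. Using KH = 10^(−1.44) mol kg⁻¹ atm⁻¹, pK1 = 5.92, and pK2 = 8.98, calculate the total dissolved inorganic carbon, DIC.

[CO2*] = KH · pCO2 = 10^(−1.44) × 590×10^-6 = 2.142×10^-5 mol/kg
α₀ = 1/(1 + K1/[H⁺] + K1K2/[H⁺]²) = 1/(1 + 10^+2.12 + 10^+1.18) = 0.006759
DIC = [CO2*]/α₀ = 2.142×10^-5 / 0.006759 = 3.17 mmol/kg

DIC = 3.17 mmol/kg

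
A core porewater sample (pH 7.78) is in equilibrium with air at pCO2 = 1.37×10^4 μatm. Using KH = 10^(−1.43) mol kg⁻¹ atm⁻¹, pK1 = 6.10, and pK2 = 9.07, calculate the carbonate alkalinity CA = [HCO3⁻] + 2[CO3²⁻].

[CO2*] = KH · pCO2 = 10^(−1.43) × 1.37×10^4×10^-6 = 5.090×10^-4 mol/kg
α₀ = 1/(1 + K1/[H⁺] + K1K2/[H⁺]²) = 1/(1 + 10^+1.68 + 10^+0.39) = 0.01949
DIC = [CO2*]/α₀ = 5.090×10^-4 / 0.01949 = 26.12 mmol/kg
CA = (α₁ + 2α₂)·DIC = (0.9327 + 2×0.04783) × 26.12 = 26.9 mmol/kg

CA = 26.9 mmol/kg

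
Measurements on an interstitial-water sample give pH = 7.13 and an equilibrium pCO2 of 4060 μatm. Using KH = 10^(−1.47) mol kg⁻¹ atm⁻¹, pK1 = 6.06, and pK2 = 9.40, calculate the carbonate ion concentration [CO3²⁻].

[CO2*] = KH · pCO2 = 10^(−1.47) × 4060×10^-6 = 1.376×10^-4 mol/kg
α₀ = 1/(1 + K1/[H⁺] + K1K2/[H⁺]²) = 1/(1 + 10^+1.07 + 10^-1.20) = 0.07805
DIC = [CO2*]/α₀ = 1.376×10^-4 / 0.07805 = 1.763 mmol/kg
[CO3²⁻] = α₂·DIC; α₂ = 0.004925, so [CO3²⁻] = 0.004925 × 1.763 = 0.00868 mmol/kg = 8.68 μmol/kg

[CO3²⁻] = 8.68 μmol/kg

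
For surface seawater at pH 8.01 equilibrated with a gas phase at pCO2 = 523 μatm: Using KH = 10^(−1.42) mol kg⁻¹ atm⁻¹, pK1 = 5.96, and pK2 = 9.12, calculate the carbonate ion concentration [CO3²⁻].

[CO2*] = KH · pCO2 = 10^(−1.42) × 523×10^-6 = 1.988×10^-5 mol/kg
α₀ = 1/(1 + K1/[H⁺] + K1K2/[H⁺]²) = 1/(1 + 10^+2.05 + 10^+0.94) = 0.008203
DIC = [CO2*]/α₀ = 1.988×10^-5 / 0.008203 = 2.424 mmol/kg
[CO3²⁻] = α₂·DIC; α₂ = 0.07144, so [CO3²⁻] = 0.07144 × 2.424 = 0.173 mmol/kg

[CO3²⁻] = 0.173 mmol/kg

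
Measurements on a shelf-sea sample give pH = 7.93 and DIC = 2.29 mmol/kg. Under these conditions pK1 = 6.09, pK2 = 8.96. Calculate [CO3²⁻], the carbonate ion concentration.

α₂ = 1 / (1 + [H⁺]/K2 + [H⁺]²/(K1K2)) = 1 / (1 + 10^+1.03 + 10^-0.81)
   = 1 / (1 + 10.715 + 0.15488) = 1/11.870 = 0.08425
[CO3²⁻] = α₂ × DIC = 0.08425 × 2.29 = 0.193 mmol/kg

[CO3²⁻] = 0.193 mmol/kg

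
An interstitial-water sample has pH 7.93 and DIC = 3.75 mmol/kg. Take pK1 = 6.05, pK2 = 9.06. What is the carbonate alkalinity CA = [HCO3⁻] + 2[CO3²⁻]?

CA = [HCO3⁻] + 2[CO3²⁻] = (α₁ + 2α₂)·DIC
At pH 7.93: [H⁺]/K1 = 10^-1.88 = 0.013183, K2/[H⁺] = 10^-1.13 = 0.074131
α₁ = 1/(1 + 0.013183 + 0.074131) = 1/1.0873 = 0.9197; α₂ = α₁·K2/[H⁺] = 0.06818
α₁ + 2α₂ = 1.0561
CA = 1.0561 × 3.75 = 3.96 mmol/kg

CA = 3.96 mmol/kg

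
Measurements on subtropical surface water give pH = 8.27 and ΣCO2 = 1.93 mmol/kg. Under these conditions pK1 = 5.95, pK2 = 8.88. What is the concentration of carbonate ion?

[CO3²⁻] = 0.379 mmol/kg

α₂ = 1 / (1 + [H⁺]/K2 + [H⁺]²/(K1K2)) = 1 / (1 + 10^+0.61 + 10^-1.71)
   = 1 / (1 + 4.0738 + 0.019498) = 1/5.0933 = 0.1963
[CO3²⁻] = α₂ × DIC = 0.1963 × 1.93 = 0.379 mmol/kg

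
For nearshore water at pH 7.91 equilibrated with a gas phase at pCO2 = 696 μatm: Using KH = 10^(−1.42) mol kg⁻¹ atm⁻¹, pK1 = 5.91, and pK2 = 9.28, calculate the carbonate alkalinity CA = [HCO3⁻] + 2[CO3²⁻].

[CO2*] = KH · pCO2 = 10^(−1.42) × 696×10^-6 = 2.646×10^-5 mol/kg
α₀ = 1/(1 + K1/[H⁺] + K1K2/[H⁺]²) = 1/(1 + 10^+2.00 + 10^+0.63) = 0.009500
DIC = [CO2*]/α₀ = 2.646×10^-5 / 0.009500 = 2.785 mmol/kg
CA = (α₁ + 2α₂)·DIC = (0.9500 + 2×0.04052) × 2.785 = 2.87 mmol/kg

CA = 2.87 mmol/kg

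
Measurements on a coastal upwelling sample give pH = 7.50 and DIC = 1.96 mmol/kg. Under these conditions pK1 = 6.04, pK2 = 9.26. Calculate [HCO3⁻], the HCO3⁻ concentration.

α₁ = 1 / (1 + [H⁺]/K1 + K2/[H⁺]) = 1 / (1 + 10^-1.46 + 10^-1.76)
   = 1 / (1 + 0.034674 + 0.017378) = 1/1.0521 = 0.9505
[HCO3⁻] = α₁ × DIC = 0.9505 × 1.96 = 1.86 mmol/kg

[HCO3⁻] = 1.86 mmol/kg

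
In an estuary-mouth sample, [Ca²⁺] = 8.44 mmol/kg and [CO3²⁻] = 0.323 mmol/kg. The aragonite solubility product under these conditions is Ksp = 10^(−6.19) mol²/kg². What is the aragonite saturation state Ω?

Ksp = 10^(−6.19) = 6.457×10^-7
Ω = [Ca²⁺][CO3²⁻]/Ksp = (8.44×10^-3)(0.323×10^-3) / 6.457×10^-7 = 4.22

Ω = 4.22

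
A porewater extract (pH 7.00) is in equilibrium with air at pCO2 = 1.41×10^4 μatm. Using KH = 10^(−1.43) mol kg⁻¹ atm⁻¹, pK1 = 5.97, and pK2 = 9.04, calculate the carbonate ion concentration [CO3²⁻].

[CO3²⁻] = 0.0512 mmol/kg

[CO2*] = KH · pCO2 = 10^(−1.43) × 1.41×10^4×10^-6 = 5.239×10^-4 mol/kg
α₀ = 1/(1 + K1/[H⁺] + K1K2/[H⁺]²) = 1/(1 + 10^+1.03 + 10^-1.01) = 0.08465
DIC = [CO2*]/α₀ = 5.239×10^-4 / 0.08465 = 6.188 mmol/kg
[CO3²⁻] = α₂·DIC; α₂ = 0.008273, so [CO3²⁻] = 0.008273 × 6.188 = 0.0512 mmol/kg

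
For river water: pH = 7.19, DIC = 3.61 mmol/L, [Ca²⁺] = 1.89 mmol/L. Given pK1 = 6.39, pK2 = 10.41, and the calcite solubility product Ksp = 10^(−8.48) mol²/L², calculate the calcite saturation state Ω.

α₂ = 1 / (1 + [H⁺]/K2 + [H⁺]²/(K1K2)) = 1 / (1 + 10^+3.22 + 10^+2.42)
   = 1 / (1 + 1659.6 + 263.03) = 1/1923.6 = 0.0005199
[CO3²⁻] = α₂ × DIC = 0.0005199 × 3.61 = 0.001877 mmol/L = 1.877 μmol/L
Ksp = 10^(−8.48) = 3.311×10^-9
Ω = [Ca²⁺][CO3²⁻]/Ksp = (1.89×10^-3)(1.877×10^-6) / 3.311×10^-9 = 1.07

Ω = 1.07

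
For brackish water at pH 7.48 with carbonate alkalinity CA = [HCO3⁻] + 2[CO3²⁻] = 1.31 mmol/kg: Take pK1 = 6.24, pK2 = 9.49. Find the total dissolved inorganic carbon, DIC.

CA = [HCO3⁻] + 2[CO3²⁻] = (α₁ + 2α₂)·DIC
At pH 7.48: [H⁺]/K1 = 10^-1.24 = 0.057544, K2/[H⁺] = 10^-2.01 = 0.0097724
α₁ = 1/(1 + 0.057544 + 0.0097724) = 1/1.0673 = 0.9369; α₂ = α₁·K2/[H⁺] = 0.009156
α₁ + 2α₂ = 0.9552
DIC = CA / (α₁ + 2α₂) = 1.31 / 0.9552 = 1.37 mmol/kg

DIC = 1.37 mmol/kg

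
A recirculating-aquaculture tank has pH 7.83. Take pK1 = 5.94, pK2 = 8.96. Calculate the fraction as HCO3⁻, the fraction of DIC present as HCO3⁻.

α₁ = 0.920

α₁ = 1 / (1 + [H⁺]/K1 + K2/[H⁺]) = 1 / (1 + 10^-1.89 + 10^-1.13)
   = 1 / (1 + 0.012882 + 0.074131) = 1/1.0870 = 0.9200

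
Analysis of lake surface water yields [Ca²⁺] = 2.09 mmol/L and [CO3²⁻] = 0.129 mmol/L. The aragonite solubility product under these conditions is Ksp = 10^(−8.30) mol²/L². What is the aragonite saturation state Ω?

Ω = 53.8

Ksp = 10^(−8.30) = 5.012×10^-9
Ω = [Ca²⁺][CO3²⁻]/Ksp = (2.09×10^-3)(0.129×10^-3) / 5.012×10^-9 = 53.8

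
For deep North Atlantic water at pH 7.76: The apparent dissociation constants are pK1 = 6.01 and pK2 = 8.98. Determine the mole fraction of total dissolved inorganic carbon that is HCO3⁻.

α₁ = 1 / (1 + [H⁺]/K1 + K2/[H⁺]) = 1 / (1 + 10^-1.75 + 10^-1.22)
   = 1 / (1 + 0.017783 + 0.060256) = 1/1.0780 = 0.9276

α₁ = 0.928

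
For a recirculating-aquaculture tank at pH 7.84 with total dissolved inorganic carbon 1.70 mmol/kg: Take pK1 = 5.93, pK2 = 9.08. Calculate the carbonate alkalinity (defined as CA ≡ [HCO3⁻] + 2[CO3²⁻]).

CA = 1.77 mmol/kg

CA = [HCO3⁻] + 2[CO3²⁻] = (α₁ + 2α₂)·DIC
At pH 7.84: [H⁺]/K1 = 10^-1.91 = 0.012303, K2/[H⁺] = 10^-1.24 = 0.057544
α₁ = 1/(1 + 0.012303 + 0.057544) = 1/1.0698 = 0.9347; α₂ = α₁·K2/[H⁺] = 0.05379
α₁ + 2α₂ = 1.0423
CA = 1.0423 × 1.70 = 1.77 mmol/kg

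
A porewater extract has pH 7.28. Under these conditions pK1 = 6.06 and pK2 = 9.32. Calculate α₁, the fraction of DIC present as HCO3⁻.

α₁ = 1 / (1 + [H⁺]/K1 + K2/[H⁺]) = 1 / (1 + 10^-1.22 + 10^-2.04)
   = 1 / (1 + 0.060256 + 0.0091201) = 1/1.0694 = 0.9351

α₁ = 0.935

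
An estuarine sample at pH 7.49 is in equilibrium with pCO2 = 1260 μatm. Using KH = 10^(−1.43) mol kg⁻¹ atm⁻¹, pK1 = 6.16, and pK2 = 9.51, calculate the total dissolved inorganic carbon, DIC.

DIC = 1.06 mmol/kg

[CO2*] = KH · pCO2 = 10^(−1.43) × 1260×10^-6 = 4.681×10^-5 mol/kg
α₀ = 1/(1 + K1/[H⁺] + K1K2/[H⁺]²) = 1/(1 + 10^+1.33 + 10^-0.69) = 0.04428
DIC = [CO2*]/α₀ = 4.681×10^-5 / 0.04428 = 1.06 mmol/kg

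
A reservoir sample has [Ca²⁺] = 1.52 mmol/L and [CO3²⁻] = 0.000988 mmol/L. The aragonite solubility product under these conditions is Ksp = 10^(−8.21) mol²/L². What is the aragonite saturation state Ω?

Ksp = 10^(−8.21) = 6.166×10^-9
Ω = [Ca²⁺][CO3²⁻]/Ksp = (1.52×10^-3)(0.000988×10^-3) / 6.166×10^-9 = 0.244

Ω = 0.244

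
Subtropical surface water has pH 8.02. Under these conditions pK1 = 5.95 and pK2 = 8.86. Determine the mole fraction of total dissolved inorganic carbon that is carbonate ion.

α₂ = 1 / (1 + [H⁺]/K2 + [H⁺]²/(K1K2)) = 1 / (1 + 10^+0.84 + 10^-1.23)
   = 1 / (1 + 6.9183 + 0.058884) = 1/7.9772 = 0.1254

α₂ = 0.125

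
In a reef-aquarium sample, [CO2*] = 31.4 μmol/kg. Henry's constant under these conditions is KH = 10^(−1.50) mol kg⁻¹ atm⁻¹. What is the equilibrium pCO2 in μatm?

pCO2 = 993 μatm

KH = 10^(−1.50) = 3.162×10^-2 mol kg⁻¹ atm⁻¹
pCO2 = [CO2*]/KH = 31.4×10^-6 / 3.162×10^-2 = 9.93×10^-4 atm = 993 μatm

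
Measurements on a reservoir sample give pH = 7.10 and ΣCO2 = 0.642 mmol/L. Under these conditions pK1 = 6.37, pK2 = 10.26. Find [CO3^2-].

α₂ = 1 / (1 + [H⁺]/K2 + [H⁺]²/(K1K2)) = 1 / (1 + 10^+3.16 + 10^+2.43)
   = 1 / (1 + 1445.4 + 269.15) = 1/1715.6 = 0.0005829
[CO3²⁻] = α₂ × DIC = 0.0005829 × 0.642 = 0.000374 mmol/L = 0.374 μmol/L

[CO3²⁻] = 0.374 μmol/L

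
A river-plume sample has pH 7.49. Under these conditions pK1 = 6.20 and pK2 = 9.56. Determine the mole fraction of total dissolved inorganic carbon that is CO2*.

α₀ = 1 / (1 + K1/[H⁺] + K1K2/[H⁺]²) = 1 / (1 + 10^+1.29 + 10^-0.78)
   = 1 / (1 + 19.498 + 0.16596) = 1/20.664 = 0.04839

α₀ = 0.0484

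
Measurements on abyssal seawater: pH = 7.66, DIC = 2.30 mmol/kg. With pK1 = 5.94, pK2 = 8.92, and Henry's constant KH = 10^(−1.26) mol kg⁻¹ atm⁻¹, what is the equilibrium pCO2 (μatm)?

α₀ = 1 / (1 + K1/[H⁺] + K1K2/[H⁺]²) = 1 / (1 + 10^+1.72 + 10^+0.46)
   = 1 / (1 + 52.481 + 2.8840) = 1/56.365 = 0.01774
[CO2*] = α₀ × DIC = 0.01774 × 2.30 = 0.04081 mmol/kg
pCO2 = [CO2*]/KH = 4.081×10^-5 / 5.495×10^-2 = 743 μatm

pCO2 = 743 μatm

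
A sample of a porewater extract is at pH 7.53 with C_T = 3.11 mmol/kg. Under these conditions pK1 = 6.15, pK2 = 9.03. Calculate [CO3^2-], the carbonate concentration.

α₂ = 1 / (1 + [H⁺]/K2 + [H⁺]²/(K1K2)) = 1 / (1 + 10^+1.50 + 10^+0.12)
   = 1 / (1 + 31.623 + 1.3183) = 1/33.941 = 0.02946
[CO3²⁻] = α₂ × DIC = 0.02946 × 3.11 = 0.0916 mmol/kg

[CO3²⁻] = 0.0916 mmol/kg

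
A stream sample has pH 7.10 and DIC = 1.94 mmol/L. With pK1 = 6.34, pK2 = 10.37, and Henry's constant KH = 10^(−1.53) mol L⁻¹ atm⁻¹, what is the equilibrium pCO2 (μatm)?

α₀ = 1 / (1 + K1/[H⁺] + K1K2/[H⁺]²) = 1 / (1 + 10^+0.76 + 10^-2.51)
   = 1 / (1 + 5.7544 + 0.0030903) = 1/6.7575 = 0.1480
[CO2*] = α₀ × DIC = 0.1480 × 1.94 = 0.2871 mmol/L
pCO2 = [CO2*]/KH = 2.871×10^-4 / 2.951×10^-2 = 9730 μatm

pCO2 = 9730 μatm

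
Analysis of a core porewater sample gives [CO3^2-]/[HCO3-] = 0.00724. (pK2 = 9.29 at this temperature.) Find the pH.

From K2 = [H⁺][CO3^2-]/[HCO3-]:  pH = pK2 + log₁₀([CO3^2-]/[HCO3-])
log₁₀(0.00724) = -2.140
pH = 9.29 + (-2.140) = 7.15

pH = 7.15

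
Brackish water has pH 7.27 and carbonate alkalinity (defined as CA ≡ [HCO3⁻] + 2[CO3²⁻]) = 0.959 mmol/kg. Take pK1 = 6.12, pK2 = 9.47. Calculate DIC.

DIC = 1.02 mmol/kg

CA = [HCO3⁻] + 2[CO3²⁻] = (α₁ + 2α₂)·DIC
At pH 7.27: [H⁺]/K1 = 10^-1.15 = 0.070795, K2/[H⁺] = 10^-2.20 = 0.0063096
α₁ = 1/(1 + 0.070795 + 0.0063096) = 1/1.0771 = 0.9284; α₂ = α₁·K2/[H⁺] = 0.005858
α₁ + 2α₂ = 0.9401
DIC = CA / (α₁ + 2α₂) = 0.959 / 0.9401 = 1.02 mmol/kg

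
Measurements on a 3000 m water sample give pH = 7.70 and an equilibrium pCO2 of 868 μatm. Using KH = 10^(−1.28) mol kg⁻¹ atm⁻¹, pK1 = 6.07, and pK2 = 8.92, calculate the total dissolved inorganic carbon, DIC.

[CO2*] = KH · pCO2 = 10^(−1.28) × 868×10^-6 = 4.555×10^-5 mol/kg
α₀ = 1/(1 + K1/[H⁺] + K1K2/[H⁺]²) = 1/(1 + 10^+1.63 + 10^+0.41) = 0.02163
DIC = [CO2*]/α₀ = 4.555×10^-5 / 0.02163 = 2.11 mmol/kg

DIC = 2.11 mmol/kg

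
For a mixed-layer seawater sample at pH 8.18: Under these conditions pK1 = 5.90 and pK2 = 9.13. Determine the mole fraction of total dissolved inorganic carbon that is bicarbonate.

α₁ = 0.895

α₁ = 1 / (1 + [H⁺]/K1 + K2/[H⁺]) = 1 / (1 + 10^-2.28 + 10^-0.95)
   = 1 / (1 + 0.0052481 + 0.11220) = 1/1.1174 = 0.8949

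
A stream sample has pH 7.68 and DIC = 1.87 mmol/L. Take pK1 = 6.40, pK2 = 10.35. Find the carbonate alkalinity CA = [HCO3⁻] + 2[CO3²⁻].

CA = [HCO3⁻] + 2[CO3²⁻] = (α₁ + 2α₂)·DIC
At pH 7.68: [H⁺]/K1 = 10^-1.28 = 0.052481, K2/[H⁺] = 10^-2.67 = 0.0021380
α₁ = 1/(1 + 0.052481 + 0.0021380) = 1/1.0546 = 0.9482; α₂ = α₁·K2/[H⁺] = 0.002027
α₁ + 2α₂ = 0.9523
CA = 0.9523 × 1.87 = 1.78 mmol/L

CA = 1.78 mmol/L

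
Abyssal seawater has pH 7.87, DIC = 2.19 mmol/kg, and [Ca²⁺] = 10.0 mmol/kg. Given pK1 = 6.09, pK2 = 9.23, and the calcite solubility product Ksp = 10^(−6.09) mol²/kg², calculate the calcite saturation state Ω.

α₂ = 1 / (1 + [H⁺]/K2 + [H⁺]²/(K1K2)) = 1 / (1 + 10^+1.36 + 10^-0.42)
   = 1 / (1 + 22.909 + 0.38019) = 1/24.289 = 0.04117
[CO3²⁻] = α₂ × DIC = 0.04117 × 2.19 = 0.09016 mmol/kg
Ksp = 10^(−6.09) = 8.128×10^-7
Ω = [Ca²⁺][CO3²⁻]/Ksp = (10.0×10^-3)(9.016×10^-5) / 8.128×10^-7 = 1.11

Ω = 1.11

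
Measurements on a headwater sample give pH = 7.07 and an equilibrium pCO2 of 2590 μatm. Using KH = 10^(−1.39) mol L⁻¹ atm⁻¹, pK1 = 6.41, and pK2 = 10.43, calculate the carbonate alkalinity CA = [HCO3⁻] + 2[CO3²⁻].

CA = 0.483 mmol/L

[CO2*] = KH · pCO2 = 10^(−1.39) × 2590×10^-6 = 1.055×10^-4 mol/L
α₀ = 1/(1 + K1/[H⁺] + K1K2/[H⁺]²) = 1/(1 + 10^+0.66 + 10^-2.70) = 0.1794
DIC = [CO2*]/α₀ = 1.055×10^-4 / 0.1794 = 0.5880 mmol/L
CA = (α₁ + 2α₂)·DIC = (0.8202 + 2×0.0003580) × 0.5880 = 0.483 mmol/L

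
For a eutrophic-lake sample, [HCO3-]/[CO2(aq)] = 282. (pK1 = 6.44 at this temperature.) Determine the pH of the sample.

pH = 8.89

From K1 = [H⁺][HCO3-]/[CO2(aq)]:  pH = pK1 + log₁₀([HCO3-]/[CO2(aq)])
log₁₀(282) = +2.450
pH = 6.44 + (+2.450) = 8.89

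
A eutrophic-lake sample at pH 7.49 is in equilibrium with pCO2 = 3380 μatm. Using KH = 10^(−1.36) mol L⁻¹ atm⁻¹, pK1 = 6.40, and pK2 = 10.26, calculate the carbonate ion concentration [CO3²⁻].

[CO3²⁻] = 3.08 μmol/L

[CO2*] = KH · pCO2 = 10^(−1.36) × 3380×10^-6 = 1.475×10^-4 mol/L
α₀ = 1/(1 + K1/[H⁺] + K1K2/[H⁺]²) = 1/(1 + 10^+1.09 + 10^-1.68) = 0.07505
DIC = [CO2*]/α₀ = 1.475×10^-4 / 0.07505 = 1.966 mmol/L
[CO3²⁻] = α₂·DIC; α₂ = 0.001568, so [CO3²⁻] = 0.001568 × 1.966 = 0.00308 mmol/L = 3.08 μmol/L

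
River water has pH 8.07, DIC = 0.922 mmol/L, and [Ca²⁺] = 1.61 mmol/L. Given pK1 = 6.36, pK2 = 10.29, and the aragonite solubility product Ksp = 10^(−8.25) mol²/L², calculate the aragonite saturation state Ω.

Ω = 1.55

α₂ = 1 / (1 + [H⁺]/K2 + [H⁺]²/(K1K2)) = 1 / (1 + 10^+2.22 + 10^+0.51)
   = 1 / (1 + 165.96 + 3.2359) = 1/170.19 = 0.005876
[CO3²⁻] = α₂ × DIC = 0.005876 × 0.922 = 0.005417 mmol/L = 5.417 μmol/L
Ksp = 10^(−8.25) = 5.623×10^-9
Ω = [Ca²⁺][CO3²⁻]/Ksp = (1.61×10^-3)(5.417×10^-6) / 5.623×10^-9 = 1.55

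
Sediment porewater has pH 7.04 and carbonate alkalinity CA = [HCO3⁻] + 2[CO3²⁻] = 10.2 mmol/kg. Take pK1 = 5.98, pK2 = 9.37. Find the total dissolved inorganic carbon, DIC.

CA = [HCO3⁻] + 2[CO3²⁻] = (α₁ + 2α₂)·DIC
At pH 7.04: [H⁺]/K1 = 10^-1.06 = 0.087096, K2/[H⁺] = 10^-2.33 = 0.0046774
α₁ = 1/(1 + 0.087096 + 0.0046774) = 1/1.0918 = 0.9159; α₂ = α₁·K2/[H⁺] = 0.004284
α₁ + 2α₂ = 0.9245
DIC = CA / (α₁ + 2α₂) = 10.2 / 0.9245 = 11.0 mmol/kg

DIC = 11.0 mmol/kg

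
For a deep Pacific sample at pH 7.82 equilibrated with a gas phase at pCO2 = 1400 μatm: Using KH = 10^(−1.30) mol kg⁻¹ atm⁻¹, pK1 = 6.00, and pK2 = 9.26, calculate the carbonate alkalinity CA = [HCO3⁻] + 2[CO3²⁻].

[CO2*] = KH · pCO2 = 10^(−1.30) × 1400×10^-6 = 7.017×10^-5 mol/kg
α₀ = 1/(1 + K1/[H⁺] + K1K2/[H⁺]²) = 1/(1 + 10^+1.82 + 10^+0.38) = 0.01440
DIC = [CO2*]/α₀ = 7.017×10^-5 / 0.01440 = 4.874 mmol/kg
CA = (α₁ + 2α₂)·DIC = (0.9511 + 2×0.03453) × 4.874 = 4.97 mmol/kg

CA = 4.97 mmol/kg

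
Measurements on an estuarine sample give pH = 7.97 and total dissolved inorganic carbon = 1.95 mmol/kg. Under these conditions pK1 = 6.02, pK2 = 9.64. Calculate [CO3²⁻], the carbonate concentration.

[CO3²⁻] = 0.0404 mmol/kg

α₂ = 1 / (1 + [H⁺]/K2 + [H⁺]²/(K1K2)) = 1 / (1 + 10^+1.67 + 10^-0.28)
   = 1 / (1 + 46.774 + 0.52481) = 1/48.298 = 0.02070
[CO3²⁻] = α₂ × DIC = 0.02070 × 1.95 = 0.0404 mmol/kg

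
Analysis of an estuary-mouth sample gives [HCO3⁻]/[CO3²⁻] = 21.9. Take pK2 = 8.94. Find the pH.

pH = 7.60

From K2 = [H⁺][CO3²⁻]/[HCO3⁻]:  pH = pK2 − log₁₀([HCO3⁻]/[CO3²⁻])
log₁₀(21.9) = +1.340
pH = 8.94 − (+1.340) = 7.60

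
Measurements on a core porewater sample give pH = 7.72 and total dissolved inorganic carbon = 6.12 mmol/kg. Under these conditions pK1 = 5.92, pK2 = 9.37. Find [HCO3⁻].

[HCO3⁻] = 5.89 mmol/kg

α₁ = 1 / (1 + [H⁺]/K1 + K2/[H⁺]) = 1 / (1 + 10^-1.80 + 10^-1.65)
   = 1 / (1 + 0.015849 + 0.022387) = 1/1.0382 = 0.9632
[HCO3⁻] = α₁ × DIC = 0.9632 × 6.12 = 5.89 mmol/kg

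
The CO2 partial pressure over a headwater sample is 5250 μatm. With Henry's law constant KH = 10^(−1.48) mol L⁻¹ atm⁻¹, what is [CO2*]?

[CO2*] = 174 μmol/L

KH = 10^(−1.48) = 3.311×10^-2 mol L⁻¹ atm⁻¹
[CO2*] = KH · pCO2 = 3.311×10^-2 × 5250×10^-6 atm = 1.74×10^-4 mol/L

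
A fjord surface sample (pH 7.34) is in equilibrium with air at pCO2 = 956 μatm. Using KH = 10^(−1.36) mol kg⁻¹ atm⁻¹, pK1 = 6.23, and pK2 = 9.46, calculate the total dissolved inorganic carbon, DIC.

DIC = 0.583 mmol/kg

[CO2*] = KH · pCO2 = 10^(−1.36) × 956×10^-6 = 4.173×10^-5 mol/kg
α₀ = 1/(1 + K1/[H⁺] + K1K2/[H⁺]²) = 1/(1 + 10^+1.11 + 10^-1.01) = 0.07153
DIC = [CO2*]/α₀ = 4.173×10^-5 / 0.07153 = 0.583 mmol/kg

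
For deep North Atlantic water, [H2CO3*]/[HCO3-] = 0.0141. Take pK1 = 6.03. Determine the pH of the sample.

pH = 7.88

From K1 = [H⁺][HCO3-]/[H2CO3*]:  pH = pK1 − log₁₀([H2CO3*]/[HCO3-])
log₁₀(0.0141) = -1.851
pH = 6.03 − (-1.851) = 7.88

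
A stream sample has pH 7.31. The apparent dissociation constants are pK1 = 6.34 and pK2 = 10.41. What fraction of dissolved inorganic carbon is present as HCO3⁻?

α₁ = 1 / (1 + [H⁺]/K1 + K2/[H⁺]) = 1 / (1 + 10^-0.97 + 10^-3.10)
   = 1 / (1 + 0.10715 + 0.00079433) = 1/1.1079 = 0.9026

α₁ = 0.903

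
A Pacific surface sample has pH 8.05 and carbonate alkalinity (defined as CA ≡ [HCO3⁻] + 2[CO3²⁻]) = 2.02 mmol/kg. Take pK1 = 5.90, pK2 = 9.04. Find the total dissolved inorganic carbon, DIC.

DIC = 1.86 mmol/kg

CA = [HCO3⁻] + 2[CO3²⁻] = (α₁ + 2α₂)·DIC
At pH 8.05: [H⁺]/K1 = 10^-2.15 = 0.0070795, K2/[H⁺] = 10^-0.99 = 0.10233
α₁ = 1/(1 + 0.0070795 + 0.10233) = 1/1.1094 = 0.9014; α₂ = α₁·K2/[H⁺] = 0.09224
α₁ + 2α₂ = 1.0859
DIC = CA / (α₁ + 2α₂) = 2.02 / 1.0859 = 1.86 mmol/kg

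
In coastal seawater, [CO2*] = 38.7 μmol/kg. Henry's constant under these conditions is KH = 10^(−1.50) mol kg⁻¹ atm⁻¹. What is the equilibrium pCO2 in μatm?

pCO2 = 1220 μatm

KH = 10^(−1.50) = 3.162×10^-2 mol kg⁻¹ atm⁻¹
pCO2 = [CO2*]/KH = 38.7×10^-6 / 3.162×10^-2 = 1.22×10^-3 atm = 1220 μatm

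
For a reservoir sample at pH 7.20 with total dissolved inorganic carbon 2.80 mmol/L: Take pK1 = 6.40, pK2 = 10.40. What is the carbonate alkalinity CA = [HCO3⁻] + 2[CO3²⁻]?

CA = 2.42 mmol/L

CA = [HCO3⁻] + 2[CO3²⁻] = (α₁ + 2α₂)·DIC
At pH 7.20: [H⁺]/K1 = 10^-0.80 = 0.15849, K2/[H⁺] = 10^-3.20 = 0.00063096
α₁ = 1/(1 + 0.15849 + 0.00063096) = 1/1.1591 = 0.8627; α₂ = α₁·K2/[H⁺] = 0.0005443
α₁ + 2α₂ = 0.8638
CA = 0.8638 × 2.80 = 2.42 mmol/L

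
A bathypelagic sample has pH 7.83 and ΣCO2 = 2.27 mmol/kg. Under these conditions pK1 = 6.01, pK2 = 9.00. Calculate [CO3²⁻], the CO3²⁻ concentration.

[CO3²⁻] = 0.142 mmol/kg

α₂ = 1 / (1 + [H⁺]/K2 + [H⁺]²/(K1K2)) = 1 / (1 + 10^+1.17 + 10^-0.65)
   = 1 / (1 + 14.791 + 0.22387) = 1/16.015 = 0.06244
[CO3²⁻] = α₂ × DIC = 0.06244 × 2.27 = 0.142 mmol/kg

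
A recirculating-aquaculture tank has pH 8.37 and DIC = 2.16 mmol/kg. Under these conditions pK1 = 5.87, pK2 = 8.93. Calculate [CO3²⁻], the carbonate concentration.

α₂ = 1 / (1 + [H⁺]/K2 + [H⁺]²/(K1K2)) = 1 / (1 + 10^+0.56 + 10^-1.94)
   = 1 / (1 + 3.6308 + 0.011482) = 1/4.6423 = 0.2154
[CO3²⁻] = α₂ × DIC = 0.2154 × 2.16 = 0.465 mmol/kg

[CO3²⁻] = 0.465 mmol/kg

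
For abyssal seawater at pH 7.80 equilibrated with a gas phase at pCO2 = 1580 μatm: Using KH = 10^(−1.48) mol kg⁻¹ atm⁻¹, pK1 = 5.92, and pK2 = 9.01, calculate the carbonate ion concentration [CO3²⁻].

[CO3²⁻] = 0.245 mmol/kg

[CO2*] = KH · pCO2 = 10^(−1.48) × 1580×10^-6 = 5.232×10^-5 mol/kg
α₀ = 1/(1 + K1/[H⁺] + K1K2/[H⁺]²) = 1/(1 + 10^+1.88 + 10^+0.67) = 0.01226
DIC = [CO2*]/α₀ = 5.232×10^-5 / 0.01226 = 4.266 mmol/kg
[CO3²⁻] = α₂·DIC; α₂ = 0.05737, so [CO3²⁻] = 0.05737 × 4.266 = 0.245 mmol/kg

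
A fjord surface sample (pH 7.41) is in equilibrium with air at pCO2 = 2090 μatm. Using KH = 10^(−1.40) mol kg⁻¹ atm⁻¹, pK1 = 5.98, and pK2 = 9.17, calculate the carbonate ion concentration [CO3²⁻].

[CO2*] = KH · pCO2 = 10^(−1.40) × 2090×10^-6 = 8.320×10^-5 mol/kg
α₀ = 1/(1 + K1/[H⁺] + K1K2/[H⁺]²) = 1/(1 + 10^+1.43 + 10^-0.33) = 0.03523
DIC = [CO2*]/α₀ = 8.320×10^-5 / 0.03523 = 2.362 mmol/kg
[CO3²⁻] = α₂·DIC; α₂ = 0.01648, so [CO3²⁻] = 0.01648 × 2.362 = 0.0389 mmol/kg

[CO3²⁻] = 0.0389 mmol/kg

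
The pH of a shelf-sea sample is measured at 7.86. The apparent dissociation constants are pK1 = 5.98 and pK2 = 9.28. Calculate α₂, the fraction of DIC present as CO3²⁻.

α₂ = 1 / (1 + [H⁺]/K2 + [H⁺]²/(K1K2)) = 1 / (1 + 10^+1.42 + 10^-0.46)
   = 1 / (1 + 26.303 + 0.34674) = 1/27.649 = 0.03617

α₂ = 0.0362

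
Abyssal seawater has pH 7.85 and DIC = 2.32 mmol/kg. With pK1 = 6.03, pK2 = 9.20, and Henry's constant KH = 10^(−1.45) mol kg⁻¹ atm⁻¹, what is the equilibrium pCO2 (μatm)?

pCO2 = 934 μatm

α₀ = 1 / (1 + K1/[H⁺] + K1K2/[H⁺]²) = 1 / (1 + 10^+1.82 + 10^+0.47)
   = 1 / (1 + 66.069 + 2.9512) = 1/70.021 = 0.01428
[CO2*] = α₀ × DIC = 0.01428 × 2.32 = 0.03313 mmol/kg
pCO2 = [CO2*]/KH = 3.313×10^-5 / 3.548×10^-2 = 934 μatm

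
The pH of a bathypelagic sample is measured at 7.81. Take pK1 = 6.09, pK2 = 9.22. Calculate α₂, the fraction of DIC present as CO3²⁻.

α₂ = 0.0368

α₂ = 1 / (1 + [H⁺]/K2 + [H⁺]²/(K1K2)) = 1 / (1 + 10^+1.41 + 10^-0.31)
   = 1 / (1 + 25.704 + 0.48978) = 1/27.194 = 0.03677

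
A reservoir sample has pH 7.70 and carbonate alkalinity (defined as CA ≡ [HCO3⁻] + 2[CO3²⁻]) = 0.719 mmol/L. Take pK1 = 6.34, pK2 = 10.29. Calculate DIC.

DIC = 0.748 mmol/L

CA = [HCO3⁻] + 2[CO3²⁻] = (α₁ + 2α₂)·DIC
At pH 7.70: [H⁺]/K1 = 10^-1.36 = 0.043652, K2/[H⁺] = 10^-2.59 = 0.0025704
α₁ = 1/(1 + 0.043652 + 0.0025704) = 1/1.0462 = 0.9558; α₂ = α₁·K2/[H⁺] = 0.002457
α₁ + 2α₂ = 0.9607
DIC = CA / (α₁ + 2α₂) = 0.719 / 0.9607 = 0.748 mmol/L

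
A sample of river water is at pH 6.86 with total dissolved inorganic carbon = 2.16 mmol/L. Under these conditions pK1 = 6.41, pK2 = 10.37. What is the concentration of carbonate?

α₂ = 1 / (1 + [H⁺]/K2 + [H⁺]²/(K1K2)) = 1 / (1 + 10^+3.51 + 10^+3.06)
   = 1 / (1 + 3235.9 + 1148.2) = 1/4385.1 = 0.0002280
[CO3²⁻] = α₂ × DIC = 0.0002280 × 2.16 = 0.000493 mmol/L = 0.493 μmol/L

[CO3²⁻] = 0.493 μmol/L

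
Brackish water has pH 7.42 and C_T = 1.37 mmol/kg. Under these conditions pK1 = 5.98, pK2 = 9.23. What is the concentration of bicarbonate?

[HCO3⁻] = 1.30 mmol/kg

α₁ = 1 / (1 + [H⁺]/K1 + K2/[H⁺]) = 1 / (1 + 10^-1.44 + 10^-1.81)
   = 1 / (1 + 0.036308 + 0.015488) = 1/1.0518 = 0.9508
[HCO3⁻] = α₁ × DIC = 0.9508 × 1.37 = 1.30 mmol/kg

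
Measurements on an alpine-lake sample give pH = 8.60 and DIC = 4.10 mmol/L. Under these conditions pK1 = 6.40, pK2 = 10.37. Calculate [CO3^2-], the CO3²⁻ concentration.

α₂ = 1 / (1 + [H⁺]/K2 + [H⁺]²/(K1K2)) = 1 / (1 + 10^+1.77 + 10^-0.43)
   = 1 / (1 + 58.884 + 0.37154) = 1/60.256 = 0.01660
[CO3²⁻] = α₂ × DIC = 0.01660 × 4.10 = 0.0680 mmol/L

[CO3²⁻] = 0.0680 mmol/L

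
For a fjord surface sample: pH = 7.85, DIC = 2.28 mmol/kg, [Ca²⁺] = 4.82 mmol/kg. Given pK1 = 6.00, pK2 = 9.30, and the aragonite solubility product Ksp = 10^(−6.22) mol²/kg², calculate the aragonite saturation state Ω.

α₂ = 1 / (1 + [H⁺]/K2 + [H⁺]²/(K1K2)) = 1 / (1 + 10^+1.45 + 10^-0.40)
   = 1 / (1 + 28.184 + 0.39811) = 1/29.582 = 0.03380
[CO3²⁻] = α₂ × DIC = 0.03380 × 2.28 = 0.07707 mmol/kg
Ksp = 10^(−6.22) = 6.026×10^-7
Ω = [Ca²⁺][CO3²⁻]/Ksp = (4.82×10^-3)(7.707×10^-5) / 6.026×10^-7 = 0.617

Ω = 0.617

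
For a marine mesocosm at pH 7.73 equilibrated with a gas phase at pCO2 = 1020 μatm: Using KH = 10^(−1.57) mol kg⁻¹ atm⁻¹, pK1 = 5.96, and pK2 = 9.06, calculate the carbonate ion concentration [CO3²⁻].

[CO3²⁻] = 0.0756 mmol/kg

[CO2*] = KH · pCO2 = 10^(−1.57) × 1020×10^-6 = 2.745×10^-5 mol/kg
α₀ = 1/(1 + K1/[H⁺] + K1K2/[H⁺]²) = 1/(1 + 10^+1.77 + 10^+0.44) = 0.01596
DIC = [CO2*]/α₀ = 2.745×10^-5 / 0.01596 = 1.720 mmol/kg
[CO3²⁻] = α₂·DIC; α₂ = 0.04397, so [CO3²⁻] = 0.04397 × 1.720 = 0.0756 mmol/kg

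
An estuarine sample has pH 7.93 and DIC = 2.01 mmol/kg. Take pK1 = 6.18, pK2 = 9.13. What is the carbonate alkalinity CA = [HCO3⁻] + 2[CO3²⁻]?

CA = [HCO3⁻] + 2[CO3²⁻] = (α₁ + 2α₂)·DIC
At pH 7.93: [H⁺]/K1 = 10^-1.75 = 0.017783, K2/[H⁺] = 10^-1.20 = 0.063096
α₁ = 1/(1 + 0.017783 + 0.063096) = 1/1.0809 = 0.9252; α₂ = α₁·K2/[H⁺] = 0.05837
α₁ + 2α₂ = 1.0419
CA = 1.0419 × 2.01 = 2.09 mmol/kg

CA = 2.09 mmol/kg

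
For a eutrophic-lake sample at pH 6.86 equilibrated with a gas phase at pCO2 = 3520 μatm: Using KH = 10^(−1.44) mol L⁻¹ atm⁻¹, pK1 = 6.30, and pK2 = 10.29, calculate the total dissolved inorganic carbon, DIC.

[CO2*] = KH · pCO2 = 10^(−1.44) × 3520×10^-6 = 1.278×10^-4 mol/L
α₀ = 1/(1 + K1/[H⁺] + K1K2/[H⁺]²) = 1/(1 + 10^+0.56 + 10^-2.87) = 0.2159
DIC = [CO2*]/α₀ = 1.278×10^-4 / 0.2159 = 0.592 mmol/L

DIC = 0.592 mmol/L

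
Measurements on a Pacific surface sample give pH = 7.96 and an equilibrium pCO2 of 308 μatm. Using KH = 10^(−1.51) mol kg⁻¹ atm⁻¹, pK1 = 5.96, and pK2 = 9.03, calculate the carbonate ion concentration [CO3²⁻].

[CO3²⁻] = 0.0810 mmol/kg

[CO2*] = KH · pCO2 = 10^(−1.51) × 308×10^-6 = 9.518×10^-6 mol/kg
α₀ = 1/(1 + K1/[H⁺] + K1K2/[H⁺]²) = 1/(1 + 10^+2.00 + 10^+0.93) = 0.009131
DIC = [CO2*]/α₀ = 9.518×10^-6 / 0.009131 = 1.042 mmol/kg
[CO3²⁻] = α₂·DIC; α₂ = 0.07772, so [CO3²⁻] = 0.07772 × 1.042 = 0.0810 mmol/kg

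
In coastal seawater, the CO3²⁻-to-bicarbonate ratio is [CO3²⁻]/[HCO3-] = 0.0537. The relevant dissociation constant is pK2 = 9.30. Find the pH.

pH = 8.03

From K2 = [H⁺][CO3²⁻]/[HCO3-]:  pH = pK2 + log₁₀([CO3²⁻]/[HCO3-])
log₁₀(0.0537) = -1.270
pH = 9.30 + (-1.270) = 8.03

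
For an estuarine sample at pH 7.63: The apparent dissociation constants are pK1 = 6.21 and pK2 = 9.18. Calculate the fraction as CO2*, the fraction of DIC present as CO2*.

α₀ = 0.0357

α₀ = 1 / (1 + K1/[H⁺] + K1K2/[H⁺]²) = 1 / (1 + 10^+1.42 + 10^-0.13)
   = 1 / (1 + 26.303 + 0.74131) = 1/28.044 = 0.03566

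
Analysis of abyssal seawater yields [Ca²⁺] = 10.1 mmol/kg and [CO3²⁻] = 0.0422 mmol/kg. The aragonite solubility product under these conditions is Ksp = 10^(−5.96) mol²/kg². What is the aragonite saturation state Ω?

Ω = 0.389

Ksp = 10^(−5.96) = 1.096×10^-6
Ω = [Ca²⁺][CO3²⁻]/Ksp = (10.1×10^-3)(0.0422×10^-3) / 1.096×10^-6 = 0.389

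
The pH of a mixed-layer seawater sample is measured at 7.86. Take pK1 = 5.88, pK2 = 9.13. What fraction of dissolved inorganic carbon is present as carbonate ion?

α₂ = 0.0505

α₂ = 1 / (1 + [H⁺]/K2 + [H⁺]²/(K1K2)) = 1 / (1 + 10^+1.27 + 10^-0.71)
   = 1 / (1 + 18.621 + 0.19498) = 1/19.816 = 0.05046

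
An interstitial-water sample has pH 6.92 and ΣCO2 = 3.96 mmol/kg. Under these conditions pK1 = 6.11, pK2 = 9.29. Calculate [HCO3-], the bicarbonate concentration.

[HCO3⁻] = 3.42 mmol/kg

α₁ = 1 / (1 + [H⁺]/K1 + K2/[H⁺]) = 1 / (1 + 10^-0.81 + 10^-2.37)
   = 1 / (1 + 0.15488 + 0.0042658) = 1/1.1591 = 0.8627
[HCO3⁻] = α₁ × DIC = 0.8627 × 3.96 = 3.42 mmol/kg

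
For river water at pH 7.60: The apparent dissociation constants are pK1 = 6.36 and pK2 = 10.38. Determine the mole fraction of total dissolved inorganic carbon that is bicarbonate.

α₁ = 1 / (1 + [H⁺]/K1 + K2/[H⁺]) = 1 / (1 + 10^-1.24 + 10^-2.78)
   = 1 / (1 + 0.057544 + 0.0016596) = 1/1.0592 = 0.9441

α₁ = 0.944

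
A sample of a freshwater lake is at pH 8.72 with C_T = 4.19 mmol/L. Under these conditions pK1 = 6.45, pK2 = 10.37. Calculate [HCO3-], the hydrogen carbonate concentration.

[HCO3⁻] = 4.08 mmol/L

α₁ = 1 / (1 + [H⁺]/K1 + K2/[H⁺]) = 1 / (1 + 10^-2.27 + 10^-1.65)
   = 1 / (1 + 0.0053703 + 0.022387) = 1/1.0278 = 0.9730
[HCO3⁻] = α₁ × DIC = 0.9730 × 4.19 = 4.08 mmol/L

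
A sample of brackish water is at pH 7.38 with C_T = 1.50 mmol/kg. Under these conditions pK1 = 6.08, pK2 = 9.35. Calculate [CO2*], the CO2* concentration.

[CO2*] = 0.0709 mmol/kg

α₀ = 1 / (1 + K1/[H⁺] + K1K2/[H⁺]²) = 1 / (1 + 10^+1.30 + 10^-0.67)
   = 1 / (1 + 19.953 + 0.21380) = 1/21.166 = 0.04724
[CO2*] = α₀ × DIC = 0.04724 × 1.50 = 0.0709 mmol/kg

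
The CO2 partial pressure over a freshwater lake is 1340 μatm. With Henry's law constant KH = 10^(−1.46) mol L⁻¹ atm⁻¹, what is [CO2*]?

[CO2*] = 46.5 μmol/L

KH = 10^(−1.46) = 3.467×10^-2 mol L⁻¹ atm⁻¹
[CO2*] = KH · pCO2 = 3.467×10^-2 × 1340×10^-6 atm = 4.65×10^-5 mol/L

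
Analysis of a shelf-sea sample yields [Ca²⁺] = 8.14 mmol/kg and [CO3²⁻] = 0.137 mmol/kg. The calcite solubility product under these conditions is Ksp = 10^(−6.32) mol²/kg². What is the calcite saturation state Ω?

Ksp = 10^(−6.32) = 4.786×10^-7
Ω = [Ca²⁺][CO3²⁻]/Ksp = (8.14×10^-3)(0.137×10^-3) / 4.786×10^-7 = 2.33

Ω = 2.33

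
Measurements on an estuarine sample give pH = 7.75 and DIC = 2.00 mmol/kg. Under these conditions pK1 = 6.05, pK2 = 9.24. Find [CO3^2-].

α₂ = 1 / (1 + [H⁺]/K2 + [H⁺]²/(K1K2)) = 1 / (1 + 10^+1.49 + 10^-0.21)
   = 1 / (1 + 30.903 + 0.61660) = 1/32.520 = 0.03075
[CO3²⁻] = α₂ × DIC = 0.03075 × 2.00 = 0.0615 mmol/kg

[CO3²⁻] = 0.0615 mmol/kg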